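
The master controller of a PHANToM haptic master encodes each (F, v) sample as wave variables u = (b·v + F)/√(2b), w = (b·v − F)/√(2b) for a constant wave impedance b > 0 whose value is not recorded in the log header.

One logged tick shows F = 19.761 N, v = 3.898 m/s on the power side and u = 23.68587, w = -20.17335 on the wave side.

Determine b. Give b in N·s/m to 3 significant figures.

b = 0.406 N·s/m

u + w = 3.5125;  u + w = √(2b)·v, so √(2b) = 3.5125/3.898 = 0.9011.
b = (√(2b))²/2 = 0.8120/2 = 0.4060.
(Check via u − w = 2F/√(2b): u − w = 43.8592, 2F/√(2b) = 43.8593.)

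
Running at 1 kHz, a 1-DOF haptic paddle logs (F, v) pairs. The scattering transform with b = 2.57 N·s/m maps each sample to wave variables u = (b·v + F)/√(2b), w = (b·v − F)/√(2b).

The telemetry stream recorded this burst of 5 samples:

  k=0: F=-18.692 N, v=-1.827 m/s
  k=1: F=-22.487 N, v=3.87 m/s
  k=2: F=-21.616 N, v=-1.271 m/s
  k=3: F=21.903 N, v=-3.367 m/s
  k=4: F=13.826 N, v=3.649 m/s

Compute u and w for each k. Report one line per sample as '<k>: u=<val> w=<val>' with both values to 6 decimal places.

k=0: b·v=2.57×(-1.827)=-4.695390; √(2b)=2.267157; u=(-4.695390+(-18.692))/2.267157=-10.315736, w=(-4.695390−(-18.692))/2.267157=6.173640
k=1: b·v=2.57×3.87=9.945900; √(2b)=2.267157; u=(9.945900+(-22.487))/2.267157=-5.531642, w=(9.945900−(-22.487))/2.267157=14.305539
k=2: b·v=2.57×(-1.271)=-3.266470; √(2b)=2.267157; u=(-3.266470+(-21.616))/2.267157=-10.975187, w=(-3.266470−(-21.616))/2.267157=8.093631
k=3: b·v=2.57×(-3.367)=-8.653190; √(2b)=2.267157; u=(-8.653190+21.903)/2.267157=5.844241, w=(-8.653190−21.903)/2.267157=-13.477758
k=4: b·v=2.57×3.649=9.377930; √(2b)=2.267157; u=(9.377930+13.826)/2.267157=10.234815, w=(9.377930−13.826)/2.267157=-1.961960

0: u=-10.315736 w=6.173640
1: u=-5.531642 w=14.305539
2: u=-10.975187 w=8.093631
3: u=5.844241 w=-13.477758
4: u=10.234815 w=-1.961960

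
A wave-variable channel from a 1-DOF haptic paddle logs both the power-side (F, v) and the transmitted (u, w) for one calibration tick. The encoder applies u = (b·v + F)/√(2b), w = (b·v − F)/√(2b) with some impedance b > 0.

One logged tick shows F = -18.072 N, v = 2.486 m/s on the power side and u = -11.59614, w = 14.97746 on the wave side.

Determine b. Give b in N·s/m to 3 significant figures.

u + w = 3.38132;  u + w = √(2b)·v, so √(2b) = 3.38132/2.486 = 1.36014.
b = (√(2b))²/2 = 1.84999/2 = 0.92500.
(Check via u − w = 2F/√(2b): u − w = -26.57360, 2F/√(2b) = -26.57364.)

b = 0.925 N·s/m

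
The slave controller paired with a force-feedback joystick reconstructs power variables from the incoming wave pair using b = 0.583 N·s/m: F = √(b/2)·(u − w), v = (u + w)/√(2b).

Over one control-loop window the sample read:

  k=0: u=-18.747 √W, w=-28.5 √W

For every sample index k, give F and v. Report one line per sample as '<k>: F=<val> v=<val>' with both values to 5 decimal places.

0: F=5.26572 v=-43.75473

k=0: u−w=9.75300, u+w=-47.24700; √(b/2)=0.53991, √(2b)=1.07981; F=0.53991×9.753=5.26572, v=-47.24700/1.07981=-43.75473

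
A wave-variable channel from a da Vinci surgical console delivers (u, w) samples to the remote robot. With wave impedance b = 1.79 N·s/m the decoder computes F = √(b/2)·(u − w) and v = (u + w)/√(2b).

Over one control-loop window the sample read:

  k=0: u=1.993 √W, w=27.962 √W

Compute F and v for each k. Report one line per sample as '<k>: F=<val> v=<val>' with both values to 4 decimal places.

k=0: u−w=-25.9690, u+w=29.9550; √(b/2)=0.9460, √(2b)=1.8921; F=0.9460×(-25.969)=-24.5678, v=29.9550/1.8921=15.8317

0: F=-24.5678 v=15.8317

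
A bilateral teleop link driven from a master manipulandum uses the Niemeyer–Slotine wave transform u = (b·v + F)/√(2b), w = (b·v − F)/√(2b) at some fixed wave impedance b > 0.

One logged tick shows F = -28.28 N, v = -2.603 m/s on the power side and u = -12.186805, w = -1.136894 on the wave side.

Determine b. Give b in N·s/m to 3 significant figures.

b = 13.1 N·s/m

u + w = -13.323699;  u + w = √(2b)·v, so √(2b) = -13.323699/(-2.603) = 5.118594.
b = (√(2b))²/2 = 26.200000/2 = 13.100000.
(Check via u − w = 2F/√(2b): u − w = -11.049911, 2F/√(2b) = -11.049910.)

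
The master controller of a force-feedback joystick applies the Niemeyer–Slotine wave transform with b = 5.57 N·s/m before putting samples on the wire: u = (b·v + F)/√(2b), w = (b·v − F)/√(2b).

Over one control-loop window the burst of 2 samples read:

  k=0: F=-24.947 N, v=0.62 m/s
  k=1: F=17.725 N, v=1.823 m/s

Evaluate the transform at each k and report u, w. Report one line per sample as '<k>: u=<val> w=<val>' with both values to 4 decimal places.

k=0: b·v=5.57×0.62=3.4534; √(2b)=3.3377; u=(3.4534+(-24.947))/3.3377=-6.4397, w=(3.4534−(-24.947))/3.3377=8.5091
k=1: b·v=5.57×1.823=10.1541; √(2b)=3.3377; u=(10.1541+17.725)/3.3377=8.3529, w=(10.1541−17.725)/3.3377=-2.2683

0: u=-6.4397 w=8.5091
1: u=8.3529 w=-2.2683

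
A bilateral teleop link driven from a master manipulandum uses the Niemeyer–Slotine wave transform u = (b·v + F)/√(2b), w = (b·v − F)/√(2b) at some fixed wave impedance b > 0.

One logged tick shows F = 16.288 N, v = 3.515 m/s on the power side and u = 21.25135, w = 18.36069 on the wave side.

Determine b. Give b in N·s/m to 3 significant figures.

b = 63.5 N·s/m

u + w = 39.6120;  u + w = √(2b)·v, so √(2b) = 39.6120/3.515 = 11.2694.
b = (√(2b))²/2 = 127.0000/2 = 63.5000.
(Check via u − w = 2F/√(2b): u − w = 2.8907, 2F/√(2b) = 2.8907.)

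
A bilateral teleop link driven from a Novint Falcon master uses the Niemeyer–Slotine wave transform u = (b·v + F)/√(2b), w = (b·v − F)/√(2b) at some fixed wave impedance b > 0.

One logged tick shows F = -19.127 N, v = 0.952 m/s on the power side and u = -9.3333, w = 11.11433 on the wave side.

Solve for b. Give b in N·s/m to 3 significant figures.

u + w = 1.7810;  u + w = √(2b)·v, so √(2b) = 1.7810/0.952 = 1.8708.
b = (√(2b))²/2 = 3.5000/2 = 1.7500.
(Check via u − w = 2F/√(2b): u − w = -20.4476, 2F/√(2b) = -20.4476.)

b = 1.75 N·s/m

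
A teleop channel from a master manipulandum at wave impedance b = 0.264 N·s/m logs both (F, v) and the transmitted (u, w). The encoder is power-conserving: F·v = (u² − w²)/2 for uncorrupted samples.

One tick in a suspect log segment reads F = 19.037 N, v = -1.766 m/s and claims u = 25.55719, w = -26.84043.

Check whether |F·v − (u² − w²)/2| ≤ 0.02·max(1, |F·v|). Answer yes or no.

F·v = 19.037×(-1.766) = -33.61934 W.
(u² − w²)/2 = (653.16996 − 720.40868)/2 = -33.61936 W.
|Δ| = 0.00002;  2% of max(1, |F·v|) = 0.67239.

yes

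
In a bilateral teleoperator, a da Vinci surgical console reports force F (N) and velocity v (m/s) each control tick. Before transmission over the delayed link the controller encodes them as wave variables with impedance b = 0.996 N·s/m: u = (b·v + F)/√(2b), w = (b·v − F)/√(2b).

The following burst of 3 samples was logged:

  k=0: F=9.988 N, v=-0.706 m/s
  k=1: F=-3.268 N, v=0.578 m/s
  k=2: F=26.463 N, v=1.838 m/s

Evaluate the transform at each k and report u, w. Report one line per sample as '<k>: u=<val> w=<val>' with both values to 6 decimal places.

k=0: b·v=0.996×(-0.706)=-0.703176; √(2b)=1.411382; u=(-0.703176+9.988)/1.411382=6.578532, w=(-0.703176−9.988)/1.411382=-7.574968
k=1: b·v=0.996×0.578=0.575688; √(2b)=1.411382; u=(0.575688+(-3.268))/1.411382=-1.907571, w=(0.575688−(-3.268))/1.411382=2.723350
k=2: b·v=0.996×1.838=1.830648; √(2b)=1.411382; u=(1.830648+26.463)/1.411382=20.046764, w=(1.830648−26.463)/1.411382=-17.452643

0: u=6.578532 w=-7.574968
1: u=-1.907571 w=2.723350
2: u=20.046764 w=-17.452643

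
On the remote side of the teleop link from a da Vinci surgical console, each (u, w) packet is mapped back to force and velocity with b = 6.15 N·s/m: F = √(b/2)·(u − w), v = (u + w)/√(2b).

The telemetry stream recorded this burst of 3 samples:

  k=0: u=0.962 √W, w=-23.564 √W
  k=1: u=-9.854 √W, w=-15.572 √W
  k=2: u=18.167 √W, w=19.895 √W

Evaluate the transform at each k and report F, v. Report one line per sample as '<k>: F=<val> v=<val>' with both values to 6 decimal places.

k=0: u−w=24.526000, u+w=-22.602000; √(b/2)=1.753568, √(2b)=3.507136; F=1.753568×24.526=43.008004, v=-22.602000/3.507136=-6.444575
k=1: u−w=5.718000, u+w=-25.426000; √(b/2)=1.753568, √(2b)=3.507136; F=1.753568×5.718=10.026901, v=-25.426000/3.507136=-7.249791
k=2: u−w=-1.728000, u+w=38.062000; √(b/2)=1.753568, √(2b)=3.507136; F=1.753568×(-1.728)=-3.030165, v=38.062000/3.507136=10.852731

0: F=43.008004 v=-6.444575
1: F=10.026901 v=-7.249791
2: F=-3.030165 v=10.852731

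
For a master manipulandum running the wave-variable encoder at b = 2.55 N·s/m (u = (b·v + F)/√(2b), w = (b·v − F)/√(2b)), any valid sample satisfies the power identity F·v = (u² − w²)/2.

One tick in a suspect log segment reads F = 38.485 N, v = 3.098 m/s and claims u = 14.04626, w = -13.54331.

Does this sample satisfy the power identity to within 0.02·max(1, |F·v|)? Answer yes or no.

F·v = 38.485×3.098 = 119.22653 W.
(u² − w²)/2 = (197.29742 − 183.42125)/2 = 6.93809 W.
|Δ| = 112.28844;  2% of max(1, |F·v|) = 2.38453.

no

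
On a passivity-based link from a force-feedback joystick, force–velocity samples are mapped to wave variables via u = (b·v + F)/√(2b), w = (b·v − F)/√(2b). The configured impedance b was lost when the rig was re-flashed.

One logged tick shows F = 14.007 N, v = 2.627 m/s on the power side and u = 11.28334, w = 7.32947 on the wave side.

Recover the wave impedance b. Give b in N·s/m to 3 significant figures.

b = 25.1 N·s/m

u + w = 18.6128;  u + w = √(2b)·v, so √(2b) = 18.6128/2.627 = 7.0852.
b = (√(2b))²/2 = 50.2000/2 = 25.1000.
(Check via u − w = 2F/√(2b): u − w = 3.9539, 2F/√(2b) = 3.9539.)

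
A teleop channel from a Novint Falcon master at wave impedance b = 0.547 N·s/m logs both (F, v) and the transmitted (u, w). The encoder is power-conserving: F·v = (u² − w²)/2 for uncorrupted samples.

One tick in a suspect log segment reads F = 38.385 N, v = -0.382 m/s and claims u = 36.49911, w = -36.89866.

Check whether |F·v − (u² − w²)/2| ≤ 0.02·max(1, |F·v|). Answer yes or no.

F·v = 38.385×(-0.382) = -14.6631 W.
(u² − w²)/2 = (1332.1850 − 1361.5111)/2 = -14.6630 W.
|Δ| = 0.0000;  2% of max(1, |F·v|) = 0.2933.

yes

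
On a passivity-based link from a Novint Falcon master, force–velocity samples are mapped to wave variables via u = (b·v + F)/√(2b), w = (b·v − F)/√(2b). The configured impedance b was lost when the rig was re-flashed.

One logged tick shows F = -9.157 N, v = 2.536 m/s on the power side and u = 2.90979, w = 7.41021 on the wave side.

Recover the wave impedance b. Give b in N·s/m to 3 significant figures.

u + w = 10.3200;  u + w = √(2b)·v, so √(2b) = 10.3200/2.536 = 4.0694.
b = (√(2b))²/2 = 16.5600/2 = 8.2800.
(Check via u − w = 2F/√(2b): u − w = -4.5004, 2F/√(2b) = -4.5004.)

b = 8.28 N·s/m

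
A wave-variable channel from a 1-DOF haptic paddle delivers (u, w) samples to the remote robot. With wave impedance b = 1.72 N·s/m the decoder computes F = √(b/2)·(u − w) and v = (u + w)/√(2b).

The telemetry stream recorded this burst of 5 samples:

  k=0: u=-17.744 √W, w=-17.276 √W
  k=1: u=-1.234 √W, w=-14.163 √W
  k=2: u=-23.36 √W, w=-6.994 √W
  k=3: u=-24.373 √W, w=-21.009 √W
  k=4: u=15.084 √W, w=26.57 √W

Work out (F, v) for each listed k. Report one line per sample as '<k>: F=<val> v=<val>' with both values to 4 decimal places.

k=0: u−w=-0.4680, u+w=-35.0200; √(b/2)=0.9274, √(2b)=1.8547; F=0.9274×(-0.468)=-0.4340, v=-35.0200/1.8547=-18.8815
k=1: u−w=12.9290, u+w=-15.3970; √(b/2)=0.9274, √(2b)=1.8547; F=0.9274×12.929=11.9899, v=-15.3970/1.8547=-8.3015
k=2: u−w=-16.3660, u+w=-30.3540; √(b/2)=0.9274, √(2b)=1.8547; F=0.9274×(-16.366)=-15.1772, v=-30.3540/1.8547=-16.3658
k=3: u−w=-3.3640, u+w=-45.3820; √(b/2)=0.9274, √(2b)=1.8547; F=0.9274×(-3.364)=-3.1196, v=-45.3820/1.8547=-24.4683
k=4: u−w=-11.4860, u+w=41.6540; √(b/2)=0.9274, √(2b)=1.8547; F=0.9274×(-11.486)=-10.6517, v=41.6540/1.8547=22.4583

0: F=-0.4340 v=-18.8815
1: F=11.9899 v=-8.3015
2: F=-15.1772 v=-16.3658
3: F=-3.1196 v=-24.4683
4: F=-10.6517 v=22.4583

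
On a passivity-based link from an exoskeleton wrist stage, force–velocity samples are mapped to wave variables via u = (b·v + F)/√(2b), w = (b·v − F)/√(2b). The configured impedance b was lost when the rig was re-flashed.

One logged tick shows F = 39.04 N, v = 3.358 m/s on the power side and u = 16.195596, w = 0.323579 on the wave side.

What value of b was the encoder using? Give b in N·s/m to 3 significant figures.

b = 12.1 N·s/m

u + w = 16.519175;  u + w = √(2b)·v, so √(2b) = 16.519175/3.358 = 4.919349.
b = (√(2b))²/2 = 24.199998/2 = 12.099999.
(Check via u − w = 2F/√(2b): u − w = 15.872017, 2F/√(2b) = 15.872018.)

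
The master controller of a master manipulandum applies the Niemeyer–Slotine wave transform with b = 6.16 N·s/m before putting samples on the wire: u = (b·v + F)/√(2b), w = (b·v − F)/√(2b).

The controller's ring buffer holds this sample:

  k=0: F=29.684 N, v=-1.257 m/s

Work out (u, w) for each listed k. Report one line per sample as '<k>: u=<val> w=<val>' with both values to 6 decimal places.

k=0: b·v=6.16×(-1.257)=-7.743120; √(2b)=3.509986; u=(-7.743120+29.684)/3.509986=6.250988, w=(-7.743120−29.684)/3.509986=-10.663040

0: u=6.250988 w=-10.663040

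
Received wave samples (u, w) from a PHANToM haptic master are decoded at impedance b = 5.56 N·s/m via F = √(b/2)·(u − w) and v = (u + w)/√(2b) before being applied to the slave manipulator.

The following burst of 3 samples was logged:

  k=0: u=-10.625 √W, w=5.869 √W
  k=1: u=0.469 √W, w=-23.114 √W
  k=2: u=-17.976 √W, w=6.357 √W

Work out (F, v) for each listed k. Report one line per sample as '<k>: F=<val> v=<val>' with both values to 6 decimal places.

k=0: u−w=-16.494000, u+w=-4.756000; √(b/2)=1.667333, √(2b)=3.334666; F=1.667333×(-16.494)=-27.500994, v=-4.756000/3.334666=-1.426230
k=1: u−w=23.583000, u+w=-22.645000; √(b/2)=1.667333, √(2b)=3.334666; F=1.667333×23.583=39.320719, v=-22.645000/3.334666=-6.790784
k=2: u−w=-24.333000, u+w=-11.619000; √(b/2)=1.667333, √(2b)=3.334666; F=1.667333×(-24.333)=-40.571219, v=-11.619000/3.334666=-3.484307

0: F=-27.500994 v=-1.426230
1: F=39.320719 v=-6.790784
2: F=-40.571219 v=-3.484307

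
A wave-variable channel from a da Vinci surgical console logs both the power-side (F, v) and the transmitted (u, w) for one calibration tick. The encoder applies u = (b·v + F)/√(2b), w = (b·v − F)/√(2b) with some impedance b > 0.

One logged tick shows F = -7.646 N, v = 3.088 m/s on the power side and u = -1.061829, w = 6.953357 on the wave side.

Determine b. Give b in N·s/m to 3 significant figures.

b = 1.82 N·s/m

u + w = 5.891528;  u + w = √(2b)·v, so √(2b) = 5.891528/3.088 = 1.907878.
b = (√(2b))²/2 = 3.639999/2 = 1.820000.
(Check via u − w = 2F/√(2b): u − w = -8.015186, 2F/√(2b) = -8.015187.)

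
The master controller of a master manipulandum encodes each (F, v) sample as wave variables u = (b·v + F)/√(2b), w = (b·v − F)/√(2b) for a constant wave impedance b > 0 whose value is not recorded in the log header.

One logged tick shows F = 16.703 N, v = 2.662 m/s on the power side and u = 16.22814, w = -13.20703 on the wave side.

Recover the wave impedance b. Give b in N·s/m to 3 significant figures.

u + w = 3.02111;  u + w = √(2b)·v, so √(2b) = 3.02111/2.662 = 1.13490.
b = (√(2b))²/2 = 1.28800/2 = 0.64400.
(Check via u − w = 2F/√(2b): u − w = 29.43517, 2F/√(2b) = 29.43513.)

b = 0.644 N·s/m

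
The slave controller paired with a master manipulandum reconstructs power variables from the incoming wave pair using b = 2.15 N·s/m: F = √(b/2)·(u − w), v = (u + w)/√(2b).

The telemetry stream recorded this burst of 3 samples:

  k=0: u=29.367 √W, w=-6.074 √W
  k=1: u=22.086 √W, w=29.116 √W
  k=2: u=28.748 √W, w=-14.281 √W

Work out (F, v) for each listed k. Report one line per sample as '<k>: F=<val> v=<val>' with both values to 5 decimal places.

k=0: u−w=35.44100, u+w=23.29300; √(b/2)=1.03682, √(2b)=2.07364; F=1.03682×35.441=36.74601, v=23.29300/2.07364=11.23288
k=1: u−w=-7.03000, u+w=51.20200; √(b/2)=1.03682, √(2b)=2.07364; F=1.03682×(-7.03)=-7.28886, v=51.20200/2.07364=24.69180
k=2: u−w=43.02900, u+w=14.46700; √(b/2)=1.03682, √(2b)=2.07364; F=1.03682×43.029=44.61342, v=14.46700/2.07364=6.97661

0: F=36.74601 v=11.23288
1: F=-7.28886 v=24.69180
2: F=44.61342 v=6.97661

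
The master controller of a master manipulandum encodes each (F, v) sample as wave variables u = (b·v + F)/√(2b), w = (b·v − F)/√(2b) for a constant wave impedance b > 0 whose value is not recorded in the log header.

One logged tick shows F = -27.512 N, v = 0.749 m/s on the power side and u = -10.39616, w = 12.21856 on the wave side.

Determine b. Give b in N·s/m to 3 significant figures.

b = 2.96 N·s/m

u + w = 1.82240;  u + w = √(2b)·v, so √(2b) = 1.82240/0.749 = 2.43311.
b = (√(2b))²/2 = 5.92003/2 = 2.96001.
(Check via u − w = 2F/√(2b): u − w = -22.61472, 2F/√(2b) = -22.61467.)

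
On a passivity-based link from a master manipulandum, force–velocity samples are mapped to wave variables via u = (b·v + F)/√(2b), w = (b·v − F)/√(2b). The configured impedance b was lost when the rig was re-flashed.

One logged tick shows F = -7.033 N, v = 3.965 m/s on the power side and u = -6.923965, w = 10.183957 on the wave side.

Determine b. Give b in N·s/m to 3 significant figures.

u + w = 3.259992;  u + w = √(2b)·v, so √(2b) = 3.259992/3.965 = 0.822192.
b = (√(2b))²/2 = 0.676000/2 = 0.338000.
(Check via u − w = 2F/√(2b): u − w = -17.107922, 2F/√(2b) = -17.107922.)

b = 0.338 N·s/m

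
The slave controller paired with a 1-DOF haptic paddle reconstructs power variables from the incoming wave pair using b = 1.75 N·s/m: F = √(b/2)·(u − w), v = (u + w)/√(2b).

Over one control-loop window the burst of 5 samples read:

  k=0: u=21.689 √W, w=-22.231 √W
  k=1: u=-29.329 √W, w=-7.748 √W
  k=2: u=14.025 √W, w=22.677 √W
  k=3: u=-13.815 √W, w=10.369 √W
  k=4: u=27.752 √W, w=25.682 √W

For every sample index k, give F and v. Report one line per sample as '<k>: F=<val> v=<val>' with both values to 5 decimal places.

k=0: u−w=43.92000, u+w=-0.54200; √(b/2)=0.93541, √(2b)=1.87083; F=0.93541×43.92=41.08340, v=-0.54200/1.87083=-0.28971
k=1: u−w=-21.58100, u+w=-37.07700; √(b/2)=0.93541, √(2b)=1.87083; F=0.93541×(-21.581)=-20.18718, v=-37.07700/1.87083=-19.81849
k=2: u−w=-8.65200, u+w=36.70200; √(b/2)=0.93541, √(2b)=1.87083; F=0.93541×(-8.652)=-8.09320, v=36.70200/1.87083=19.61804
k=3: u−w=-24.18400, u+w=-3.44600; √(b/2)=0.93541, √(2b)=1.87083; F=0.93541×(-24.184)=-22.62206, v=-3.44600/1.87083=-1.84196
k=4: u−w=2.07000, u+w=53.43400; √(b/2)=0.93541, √(2b)=1.87083; F=0.93541×2.07=1.93631, v=53.43400/1.87083=28.56167

0: F=41.08340 v=-0.28971
1: F=-20.18718 v=-19.81849
2: F=-8.09320 v=19.61804
3: F=-22.62206 v=-1.84196
4: F=1.93631 v=28.56167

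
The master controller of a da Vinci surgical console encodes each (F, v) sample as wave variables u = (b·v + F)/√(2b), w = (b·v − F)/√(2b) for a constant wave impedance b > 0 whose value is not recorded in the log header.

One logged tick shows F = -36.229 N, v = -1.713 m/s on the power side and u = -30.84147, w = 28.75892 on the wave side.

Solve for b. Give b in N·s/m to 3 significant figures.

u + w = -2.08255;  u + w = √(2b)·v, so √(2b) = -2.08255/(-1.713) = 1.21573.
b = (√(2b))²/2 = 1.47801/2 = 0.73900.
(Check via u − w = 2F/√(2b): u − w = -59.60039, 2F/√(2b) = -59.60028.)

b = 0.739 N·s/m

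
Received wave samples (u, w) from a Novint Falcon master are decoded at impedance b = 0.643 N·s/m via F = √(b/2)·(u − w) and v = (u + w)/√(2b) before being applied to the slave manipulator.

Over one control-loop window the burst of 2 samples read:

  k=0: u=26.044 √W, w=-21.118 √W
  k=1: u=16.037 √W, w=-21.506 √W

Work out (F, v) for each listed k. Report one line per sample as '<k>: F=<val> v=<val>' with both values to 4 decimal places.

0: F=26.7413 v=4.3438
1: F=21.2872 v=-4.8227

k=0: u−w=47.1620, u+w=4.9260; √(b/2)=0.5670, √(2b)=1.1340; F=0.5670×47.162=26.7413, v=4.9260/1.1340=4.3438
k=1: u−w=37.5430, u+w=-5.4690; √(b/2)=0.5670, √(2b)=1.1340; F=0.5670×37.543=21.2872, v=-5.4690/1.1340=-4.8227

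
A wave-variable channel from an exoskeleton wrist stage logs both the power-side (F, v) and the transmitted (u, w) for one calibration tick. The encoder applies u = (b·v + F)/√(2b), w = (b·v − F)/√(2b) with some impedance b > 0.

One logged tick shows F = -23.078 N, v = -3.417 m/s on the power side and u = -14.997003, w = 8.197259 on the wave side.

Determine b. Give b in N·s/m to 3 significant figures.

u + w = -6.799744;  u + w = √(2b)·v, so √(2b) = -6.799744/(-3.417) = 1.989975.
b = (√(2b))²/2 = 3.960000/2 = 1.980000.
(Check via u − w = 2F/√(2b): u − w = -23.194262, 2F/√(2b) = -23.194263.)

b = 1.98 N·s/m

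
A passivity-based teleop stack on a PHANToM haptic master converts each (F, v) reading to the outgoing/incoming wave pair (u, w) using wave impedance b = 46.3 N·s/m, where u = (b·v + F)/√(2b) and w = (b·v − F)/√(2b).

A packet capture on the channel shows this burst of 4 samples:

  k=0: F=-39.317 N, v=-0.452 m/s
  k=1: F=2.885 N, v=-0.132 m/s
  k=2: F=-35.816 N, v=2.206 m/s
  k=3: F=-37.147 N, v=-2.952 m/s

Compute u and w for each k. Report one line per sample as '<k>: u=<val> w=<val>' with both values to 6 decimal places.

k=0: b·v=46.3×(-0.452)=-20.927600; √(2b)=9.622889; u=(-20.927600+(-39.317))/9.622889=-6.260552, w=(-20.927600−(-39.317))/9.622889=1.911006
k=1: b·v=46.3×(-0.132)=-6.111600; √(2b)=9.622889; u=(-6.111600+2.885)/9.622889=-0.335305, w=(-6.111600−2.885)/9.622889=-0.934917
k=2: b·v=46.3×2.206=102.137800; √(2b)=9.622889; u=(102.137800+(-35.816))/9.622889=6.892088, w=(102.137800−(-35.816))/9.622889=14.336006
k=3: b·v=46.3×(-2.952)=-136.677600; √(2b)=9.622889; u=(-136.677600+(-37.147))/9.622889=-18.063660, w=(-136.677600−(-37.147))/9.622889=-10.343110

0: u=-6.260552 w=1.911006
1: u=-0.335305 w=-0.934917
2: u=6.892088 w=14.336006
3: u=-18.063660 w=-10.343110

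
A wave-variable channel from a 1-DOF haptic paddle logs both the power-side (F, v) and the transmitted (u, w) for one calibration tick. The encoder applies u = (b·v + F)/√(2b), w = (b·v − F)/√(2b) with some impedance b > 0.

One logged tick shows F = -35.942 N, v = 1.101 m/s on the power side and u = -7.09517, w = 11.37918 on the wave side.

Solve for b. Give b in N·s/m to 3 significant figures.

b = 7.57 N·s/m

u + w = 4.28401;  u + w = √(2b)·v, so √(2b) = 4.28401/1.101 = 3.89102.
b = (√(2b))²/2 = 15.14002/2 = 7.57001.
(Check via u − w = 2F/√(2b): u − w = -18.47435, 2F/√(2b) = -18.47435.)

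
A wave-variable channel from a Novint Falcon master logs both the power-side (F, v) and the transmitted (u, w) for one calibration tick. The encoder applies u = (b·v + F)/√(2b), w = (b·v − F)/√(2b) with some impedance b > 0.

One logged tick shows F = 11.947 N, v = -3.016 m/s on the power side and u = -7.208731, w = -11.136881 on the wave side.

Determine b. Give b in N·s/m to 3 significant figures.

b = 18.5 N·s/m

u + w = -18.345612;  u + w = √(2b)·v, so √(2b) = -18.345612/(-3.016) = 6.082763.
b = (√(2b))²/2 = 37.000001/2 = 18.500000.
(Check via u − w = 2F/√(2b): u − w = 3.928150, 2F/√(2b) = 3.928149.)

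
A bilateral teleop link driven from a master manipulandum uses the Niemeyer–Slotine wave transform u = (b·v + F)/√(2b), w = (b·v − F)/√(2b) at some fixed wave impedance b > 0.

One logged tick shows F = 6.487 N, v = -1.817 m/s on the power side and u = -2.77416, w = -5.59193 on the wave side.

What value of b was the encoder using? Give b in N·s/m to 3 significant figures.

u + w = -8.3661;  u + w = √(2b)·v, so √(2b) = -8.3661/(-1.817) = 4.6043.
b = (√(2b))²/2 = 21.2000/2 = 10.6000.
(Check via u − w = 2F/√(2b): u − w = 2.8178, 2F/√(2b) = 2.8178.)

b = 10.6 N·s/m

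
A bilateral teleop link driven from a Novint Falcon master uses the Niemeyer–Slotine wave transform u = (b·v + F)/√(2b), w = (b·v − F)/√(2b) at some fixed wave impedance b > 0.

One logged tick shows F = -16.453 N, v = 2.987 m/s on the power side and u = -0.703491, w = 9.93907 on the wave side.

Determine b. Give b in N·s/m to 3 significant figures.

u + w = 9.235579;  u + w = √(2b)·v, so √(2b) = 9.235579/2.987 = 3.091925.
b = (√(2b))²/2 = 9.559998/2 = 4.779999.
(Check via u − w = 2F/√(2b): u − w = -10.642561, 2F/√(2b) = -10.642562.)

b = 4.78 N·s/m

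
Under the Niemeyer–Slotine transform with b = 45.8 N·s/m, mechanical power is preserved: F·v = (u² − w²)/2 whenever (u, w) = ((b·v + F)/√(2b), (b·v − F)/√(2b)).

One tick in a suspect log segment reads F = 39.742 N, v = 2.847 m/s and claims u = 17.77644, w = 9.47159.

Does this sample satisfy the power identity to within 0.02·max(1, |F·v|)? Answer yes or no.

yes

F·v = 39.742×2.847 = 113.14547 W.
(u² − w²)/2 = (316.00182 − 89.71102)/2 = 113.14540 W.
|Δ| = 0.00007;  2% of max(1, |F·v|) = 2.26291.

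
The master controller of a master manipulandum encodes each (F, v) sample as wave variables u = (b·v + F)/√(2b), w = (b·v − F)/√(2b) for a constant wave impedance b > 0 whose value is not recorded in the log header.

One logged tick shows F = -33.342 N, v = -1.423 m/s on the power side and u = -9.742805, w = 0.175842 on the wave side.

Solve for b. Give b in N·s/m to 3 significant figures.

u + w = -9.566963;  u + w = √(2b)·v, so √(2b) = -9.566963/(-1.423) = 6.723094.
b = (√(2b))²/2 = 45.199995/2 = 22.599998.
(Check via u − w = 2F/√(2b): u − w = -9.918647, 2F/√(2b) = -9.918647.)

b = 22.6 N·s/m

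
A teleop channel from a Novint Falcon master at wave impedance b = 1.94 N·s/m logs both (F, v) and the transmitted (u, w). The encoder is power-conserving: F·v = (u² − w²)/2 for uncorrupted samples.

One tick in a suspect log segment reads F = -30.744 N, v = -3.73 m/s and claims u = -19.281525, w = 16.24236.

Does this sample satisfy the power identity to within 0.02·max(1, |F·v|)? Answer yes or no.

F·v = (-30.744)×(-3.73) = 114.675120 W.
(u² − w²)/2 = (371.777206 − 263.814258)/2 = 53.981474 W.
|Δ| = 60.693646;  2% of max(1, |F·v|) = 2.293502.

no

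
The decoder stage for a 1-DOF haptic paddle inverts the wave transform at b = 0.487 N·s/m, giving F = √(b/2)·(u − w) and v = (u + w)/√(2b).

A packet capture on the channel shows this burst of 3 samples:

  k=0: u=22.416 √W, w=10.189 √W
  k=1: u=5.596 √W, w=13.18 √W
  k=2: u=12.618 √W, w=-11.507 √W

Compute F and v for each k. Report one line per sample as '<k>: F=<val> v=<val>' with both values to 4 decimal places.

k=0: u−w=12.2270, u+w=32.6050; √(b/2)=0.4935, √(2b)=0.9869; F=0.4935×12.227=6.0335, v=32.6050/0.9869=33.0373
k=1: u−w=-7.5840, u+w=18.7760; √(b/2)=0.4935, √(2b)=0.9869; F=0.4935×(-7.584)=-3.7424, v=18.7760/0.9869=19.0250
k=2: u−w=24.1250, u+w=1.1110; √(b/2)=0.4935, √(2b)=0.9869; F=0.4935×24.125=11.9047, v=1.1110/0.9869=1.1257

0: F=6.0335 v=33.0373
1: F=-3.7424 v=19.0250
2: F=11.9047 v=1.1257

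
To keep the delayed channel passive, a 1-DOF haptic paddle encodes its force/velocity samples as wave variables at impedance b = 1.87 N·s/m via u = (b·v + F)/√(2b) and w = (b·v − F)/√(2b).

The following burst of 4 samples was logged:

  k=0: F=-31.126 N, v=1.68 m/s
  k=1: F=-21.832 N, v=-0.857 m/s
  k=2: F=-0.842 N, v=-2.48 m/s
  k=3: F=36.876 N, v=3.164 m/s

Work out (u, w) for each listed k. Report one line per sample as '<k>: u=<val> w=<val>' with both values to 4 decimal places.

k=0: b·v=1.87×1.68=3.1416; √(2b)=1.9339; u=(3.1416+(-31.126))/1.9339=-14.4704, w=(3.1416−(-31.126))/1.9339=17.7194
k=1: b·v=1.87×(-0.857)=-1.6026; √(2b)=1.9339; u=(-1.6026+(-21.832))/1.9339=-12.1177, w=(-1.6026−(-21.832))/1.9339=10.4604
k=2: b·v=1.87×(-2.48)=-4.6376; √(2b)=1.9339; u=(-4.6376+(-0.842))/1.9339=-2.8334, w=(-4.6376−(-0.842))/1.9339=-1.9627
k=3: b·v=1.87×3.164=5.9167; √(2b)=1.9339; u=(5.9167+36.876)/1.9339=22.1276, w=(5.9167−36.876)/1.9339=-16.0087

0: u=-14.4704 w=17.7194
1: u=-12.1177 w=10.4604
2: u=-2.8334 w=-1.9627
3: u=22.1276 w=-16.0087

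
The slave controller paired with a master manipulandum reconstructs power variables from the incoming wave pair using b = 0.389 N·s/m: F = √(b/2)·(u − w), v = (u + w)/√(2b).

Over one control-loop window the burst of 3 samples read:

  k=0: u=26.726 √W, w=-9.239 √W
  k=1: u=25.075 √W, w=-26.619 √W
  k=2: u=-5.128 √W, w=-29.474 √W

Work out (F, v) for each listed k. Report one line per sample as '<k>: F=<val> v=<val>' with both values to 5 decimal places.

k=0: u−w=35.96500, u+w=17.48700; √(b/2)=0.44102, √(2b)=0.88204; F=0.44102×35.965=15.86134, v=17.48700/0.88204=19.82556
k=1: u−w=51.69400, u+w=-1.54400; √(b/2)=0.44102, √(2b)=0.88204; F=0.44102×51.694=22.79817, v=-1.54400/0.88204=-1.75048
k=2: u−w=24.34600, u+w=-34.60200; √(b/2)=0.44102, √(2b)=0.88204; F=0.44102×24.346=10.73711, v=-34.60200/0.88204=-39.22938

0: F=15.86134 v=19.82556
1: F=22.79817 v=-1.75048
2: F=10.73711 v=-39.22938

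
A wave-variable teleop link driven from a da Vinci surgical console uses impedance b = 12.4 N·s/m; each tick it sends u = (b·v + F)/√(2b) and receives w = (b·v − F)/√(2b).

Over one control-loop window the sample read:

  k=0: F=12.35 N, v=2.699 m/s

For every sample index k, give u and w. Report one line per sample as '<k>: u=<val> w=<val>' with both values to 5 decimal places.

k=0: b·v=12.4×2.699=33.46760; √(2b)=4.97996; u=(33.46760+12.35)/4.97996=9.20040, w=(33.46760−12.35)/4.97996=4.24052

0: u=9.20040 w=4.24052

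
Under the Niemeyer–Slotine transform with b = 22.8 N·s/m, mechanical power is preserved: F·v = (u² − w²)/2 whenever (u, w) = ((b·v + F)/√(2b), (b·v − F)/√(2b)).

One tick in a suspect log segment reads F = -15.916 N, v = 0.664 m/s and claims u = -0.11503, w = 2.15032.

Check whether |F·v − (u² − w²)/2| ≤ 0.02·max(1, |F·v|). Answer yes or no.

no

F·v = (-15.916)×0.664 = -10.56822 W.
(u² − w²)/2 = (0.01323 − 4.62388)/2 = -2.30532 W.
|Δ| = 8.26290;  2% of max(1, |F·v|) = 0.21136.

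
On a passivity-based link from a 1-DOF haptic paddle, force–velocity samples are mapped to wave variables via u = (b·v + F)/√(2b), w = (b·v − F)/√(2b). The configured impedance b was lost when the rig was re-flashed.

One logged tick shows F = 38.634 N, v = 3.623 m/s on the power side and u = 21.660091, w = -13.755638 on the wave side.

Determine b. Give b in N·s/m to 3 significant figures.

b = 2.38 N·s/m

u + w = 7.904453;  u + w = √(2b)·v, so √(2b) = 7.904453/3.623 = 2.181742.
b = (√(2b))²/2 = 4.760000/2 = 2.380000.
(Check via u − w = 2F/√(2b): u − w = 35.415729, 2F/√(2b) = 35.415729.)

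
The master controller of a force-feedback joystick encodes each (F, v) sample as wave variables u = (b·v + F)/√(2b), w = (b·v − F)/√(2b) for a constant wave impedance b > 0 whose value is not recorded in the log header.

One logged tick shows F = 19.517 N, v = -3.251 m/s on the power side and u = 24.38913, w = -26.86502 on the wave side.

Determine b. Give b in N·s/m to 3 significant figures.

b = 0.29 N·s/m

u + w = -2.4759;  u + w = √(2b)·v, so √(2b) = -2.4759/(-3.251) = 0.7616.
b = (√(2b))²/2 = 0.5800/2 = 0.2900.
(Check via u − w = 2F/√(2b): u − w = 51.2542, 2F/√(2b) = 51.2541.)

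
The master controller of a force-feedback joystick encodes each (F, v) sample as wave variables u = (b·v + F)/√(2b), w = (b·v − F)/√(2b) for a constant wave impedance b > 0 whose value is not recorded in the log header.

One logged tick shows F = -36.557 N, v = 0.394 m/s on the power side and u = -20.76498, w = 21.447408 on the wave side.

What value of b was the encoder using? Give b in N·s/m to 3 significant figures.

b = 1.5 N·s/m

u + w = 0.682428;  u + w = √(2b)·v, so √(2b) = 0.682428/0.394 = 1.732051.
b = (√(2b))²/2 = 3.000000/2 = 1.500000.
(Check via u − w = 2F/√(2b): u − w = -42.212388, 2F/√(2b) = -42.212389.)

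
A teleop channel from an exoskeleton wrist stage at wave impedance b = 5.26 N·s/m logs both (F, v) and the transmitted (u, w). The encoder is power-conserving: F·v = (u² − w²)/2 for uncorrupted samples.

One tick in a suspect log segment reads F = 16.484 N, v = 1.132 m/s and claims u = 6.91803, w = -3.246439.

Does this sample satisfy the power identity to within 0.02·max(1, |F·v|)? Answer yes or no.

F·v = 16.484×1.132 = 18.659888 W.
(u² − w²)/2 = (47.859139 − 10.539366)/2 = 18.659886 W.
|Δ| = 0.000002;  2% of max(1, |F·v|) = 0.373198.

yes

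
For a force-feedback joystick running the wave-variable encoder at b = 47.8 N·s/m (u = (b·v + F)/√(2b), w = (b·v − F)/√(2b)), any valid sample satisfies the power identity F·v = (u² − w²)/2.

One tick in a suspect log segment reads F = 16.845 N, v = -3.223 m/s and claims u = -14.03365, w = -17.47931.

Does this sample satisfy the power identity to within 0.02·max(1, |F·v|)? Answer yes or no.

yes

F·v = 16.845×(-3.223) = -54.29143 W.
(u² − w²)/2 = (196.94333 − 305.52628)/2 = -54.29147 W.
|Δ| = 0.00004;  2% of max(1, |F·v|) = 1.08583.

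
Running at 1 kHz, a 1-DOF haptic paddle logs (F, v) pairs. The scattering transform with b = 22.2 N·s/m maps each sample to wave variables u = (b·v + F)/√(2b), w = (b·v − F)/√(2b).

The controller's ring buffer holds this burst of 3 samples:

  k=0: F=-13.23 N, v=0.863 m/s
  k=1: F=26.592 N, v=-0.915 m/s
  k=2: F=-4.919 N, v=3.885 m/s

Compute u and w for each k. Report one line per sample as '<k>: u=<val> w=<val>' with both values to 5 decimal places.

k=0: b·v=22.2×0.863=19.15860; √(2b)=6.66333; u=(19.15860+(-13.23))/6.66333=0.88973, w=(19.15860−(-13.23))/6.66333=4.86072
k=1: b·v=22.2×(-0.915)=-20.31300; √(2b)=6.66333; u=(-20.31300+26.592)/6.66333=0.94232, w=(-20.31300−26.592)/6.66333=-7.03927
k=2: b·v=22.2×3.885=86.24700; √(2b)=6.66333; u=(86.24700+(-4.919))/6.66333=12.20530, w=(86.24700−(-4.919))/6.66333=13.68174

0: u=0.88973 w=4.86072
1: u=0.94232 w=-7.03927
2: u=12.20530 w=13.68174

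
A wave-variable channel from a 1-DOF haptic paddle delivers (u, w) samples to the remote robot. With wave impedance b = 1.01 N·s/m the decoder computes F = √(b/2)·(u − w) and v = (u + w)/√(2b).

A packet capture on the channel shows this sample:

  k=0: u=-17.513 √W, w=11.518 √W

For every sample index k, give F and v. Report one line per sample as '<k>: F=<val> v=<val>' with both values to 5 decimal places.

k=0: u−w=-29.03100, u+w=-5.99500; √(b/2)=0.71063, √(2b)=1.42127; F=0.71063×(-29.031)=-20.63040, v=-5.99500/1.42127=-4.21807

0: F=-20.63040 v=-4.21807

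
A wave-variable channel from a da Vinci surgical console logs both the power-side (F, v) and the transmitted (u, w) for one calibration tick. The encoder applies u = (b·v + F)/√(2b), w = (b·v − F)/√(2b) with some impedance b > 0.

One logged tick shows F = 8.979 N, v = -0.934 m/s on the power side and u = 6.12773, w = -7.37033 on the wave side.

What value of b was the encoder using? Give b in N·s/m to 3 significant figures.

b = 0.885 N·s/m

u + w = -1.2426;  u + w = √(2b)·v, so √(2b) = -1.2426/(-0.934) = 1.3304.
b = (√(2b))²/2 = 1.7700/2 = 0.8850.
(Check via u − w = 2F/√(2b): u − w = 13.4981, 2F/√(2b) = 13.4981.)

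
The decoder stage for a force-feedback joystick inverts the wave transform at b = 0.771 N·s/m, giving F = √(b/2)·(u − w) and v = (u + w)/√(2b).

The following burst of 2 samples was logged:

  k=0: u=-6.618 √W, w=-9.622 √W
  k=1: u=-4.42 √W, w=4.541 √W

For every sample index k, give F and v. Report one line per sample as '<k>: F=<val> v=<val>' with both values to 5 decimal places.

k=0: u−w=3.00400, u+w=-16.24000; √(b/2)=0.62089, √(2b)=1.24177; F=0.62089×3.004=1.86514, v=-16.24000/1.24177=-13.07808
k=1: u−w=-8.96100, u+w=0.12100; √(b/2)=0.62089, √(2b)=1.24177; F=0.62089×(-8.961)=-5.56376, v=0.12100/1.24177=0.09744

0: F=1.86514 v=-13.07808
1: F=-5.56376 v=0.09744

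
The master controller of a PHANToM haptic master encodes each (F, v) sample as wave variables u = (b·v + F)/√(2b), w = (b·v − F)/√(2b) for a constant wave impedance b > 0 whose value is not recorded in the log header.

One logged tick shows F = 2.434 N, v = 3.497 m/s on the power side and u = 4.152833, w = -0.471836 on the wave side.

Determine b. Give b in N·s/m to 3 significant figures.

b = 0.554 N·s/m

u + w = 3.680997;  u + w = √(2b)·v, so √(2b) = 3.680997/3.497 = 1.052616.
b = (√(2b))²/2 = 1.108000/2 = 0.554000.
(Check via u − w = 2F/√(2b): u − w = 4.624669, 2F/√(2b) = 4.624670.)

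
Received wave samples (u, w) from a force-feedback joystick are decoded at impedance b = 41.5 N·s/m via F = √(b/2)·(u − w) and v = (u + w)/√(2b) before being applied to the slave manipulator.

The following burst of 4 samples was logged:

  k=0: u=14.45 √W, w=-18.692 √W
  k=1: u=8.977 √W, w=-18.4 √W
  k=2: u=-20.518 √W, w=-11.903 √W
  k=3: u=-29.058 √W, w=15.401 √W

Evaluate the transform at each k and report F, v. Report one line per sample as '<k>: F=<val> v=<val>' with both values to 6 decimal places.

0: F=150.968995 v=-0.465620
1: F=124.708170 v=-1.034309
2: F=-39.243193 v=-3.558667
3: F=-202.520383 v=-1.499050

k=0: u−w=33.142000, u+w=-4.242000; √(b/2)=4.555217, √(2b)=9.110434; F=4.555217×33.142=150.968995, v=-4.242000/9.110434=-0.465620
k=1: u−w=27.377000, u+w=-9.423000; √(b/2)=4.555217, √(2b)=9.110434; F=4.555217×27.377=124.708170, v=-9.423000/9.110434=-1.034309
k=2: u−w=-8.615000, u+w=-32.421000; √(b/2)=4.555217, √(2b)=9.110434; F=4.555217×(-8.615)=-39.243193, v=-32.421000/9.110434=-3.558667
k=3: u−w=-44.459000, u+w=-13.657000; √(b/2)=4.555217, √(2b)=9.110434; F=4.555217×(-44.459)=-202.520383, v=-13.657000/9.110434=-1.499050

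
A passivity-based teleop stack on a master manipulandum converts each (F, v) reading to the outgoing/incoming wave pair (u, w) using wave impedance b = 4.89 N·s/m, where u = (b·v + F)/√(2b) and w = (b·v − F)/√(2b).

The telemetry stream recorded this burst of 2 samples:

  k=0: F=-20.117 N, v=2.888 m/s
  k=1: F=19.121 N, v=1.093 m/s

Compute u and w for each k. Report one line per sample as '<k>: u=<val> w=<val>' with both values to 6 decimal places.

0: u=-1.916887 w=10.948527
1: u=7.823291 w=-4.405153

k=0: b·v=4.89×2.888=14.122320; √(2b)=3.127299; u=(14.122320+(-20.117))/3.127299=-1.916887, w=(14.122320−(-20.117))/3.127299=10.948527
k=1: b·v=4.89×1.093=5.344770; √(2b)=3.127299; u=(5.344770+19.121)/3.127299=7.823291, w=(5.344770−19.121)/3.127299=-4.405153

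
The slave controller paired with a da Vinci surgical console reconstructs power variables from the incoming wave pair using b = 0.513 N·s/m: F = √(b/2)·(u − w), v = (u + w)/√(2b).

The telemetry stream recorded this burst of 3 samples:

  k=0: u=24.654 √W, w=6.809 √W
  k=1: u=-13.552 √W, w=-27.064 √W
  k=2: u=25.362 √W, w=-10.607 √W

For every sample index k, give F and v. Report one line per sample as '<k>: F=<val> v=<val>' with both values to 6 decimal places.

0: F=9.037748 v=31.061788
1: F=6.843264 v=-40.098070
2: F=18.216798 v=14.566846

k=0: u−w=17.845000, u+w=31.463000; √(b/2)=0.506458, √(2b)=1.012917; F=0.506458×17.845=9.037748, v=31.463000/1.012917=31.061788
k=1: u−w=13.512000, u+w=-40.616000; √(b/2)=0.506458, √(2b)=1.012917; F=0.506458×13.512=6.843264, v=-40.616000/1.012917=-40.098070
k=2: u−w=35.969000, u+w=14.755000; √(b/2)=0.506458, √(2b)=1.012917; F=0.506458×35.969=18.216798, v=14.755000/1.012917=14.566846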